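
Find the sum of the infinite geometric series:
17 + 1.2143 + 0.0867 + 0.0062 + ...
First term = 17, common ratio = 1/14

For |r| < 1, S = a / (1 - r)
S = 17 / (1 - (1/14))
S = 17 / (13/14)
S = 238/13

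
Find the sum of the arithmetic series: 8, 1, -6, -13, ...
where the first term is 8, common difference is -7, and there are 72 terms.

Sₙ = n/2 × (first + last)
Last term = a + (n-1)d = 8 + (72-1)×(-7) = -489
S_72 = 72/2 × (8 + (-489))
S_72 = 72/2 × (-481) = -17316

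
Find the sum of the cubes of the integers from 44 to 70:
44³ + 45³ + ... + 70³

Use ∑_{k=1}^{n} k³ = [n(n+1)/2]², then subtract the first 43 terms.
∑_{k=1}^{70} k³ = [70×71/2]² = 2485² = 6175225
∑_{k=1}^{43} k³ = [43×44/2]² = 946² = 894916
∑_{k=44}^{70} k³ = 6175225 - 894916 = 5280309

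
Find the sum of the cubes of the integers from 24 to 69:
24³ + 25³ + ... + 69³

Use ∑_{k=1}^{n} k³ = [n(n+1)/2]², then subtract the first 23 terms.
∑_{k=1}^{69} k³ = [69×70/2]² = 2415² = 5832225
∑_{k=1}^{23} k³ = [23×24/2]² = 276² = 76176
∑_{k=24}^{69} k³ = 5832225 - 76176 = 5756049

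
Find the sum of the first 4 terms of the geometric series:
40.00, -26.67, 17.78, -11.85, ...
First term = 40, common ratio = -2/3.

Sₙ = a(1 - rⁿ) / (1 - r)
S_4 = 40(1 - (-2/3)^4) / (1 - (-2/3))
S_4 = 40(1 - (16/81)) / (5/3)
S_4 = 520/27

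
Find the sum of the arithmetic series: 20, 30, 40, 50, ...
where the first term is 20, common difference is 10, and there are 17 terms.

Sₙ = n/2 × (first + last)
Last term = a + (n-1)d = 20 + (17-1)×10 = 180
S_17 = 17/2 × (20 + 180)
S_17 = 17/2 × 200 = 1700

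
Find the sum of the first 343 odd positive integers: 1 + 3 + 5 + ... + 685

Sum of first n odd numbers = n²
= 343²
= 117649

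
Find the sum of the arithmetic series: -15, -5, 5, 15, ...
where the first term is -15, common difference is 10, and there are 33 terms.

Sₙ = n/2 × (first + last)
Last term = a + (n-1)d = -15 + (33-1)×10 = 305
S_33 = 33/2 × (-15 + 305)
S_33 = 33/2 × 290 = 4785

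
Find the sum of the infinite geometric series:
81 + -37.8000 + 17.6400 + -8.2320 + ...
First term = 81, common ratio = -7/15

For |r| < 1, S = a / (1 - r)
S = 81 / (1 - (-7/15))
S = 81 / (22/15)
S = 1215/22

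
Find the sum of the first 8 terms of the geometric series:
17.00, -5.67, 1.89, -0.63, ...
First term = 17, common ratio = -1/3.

Sₙ = a(1 - rⁿ) / (1 - r)
S_8 = 17(1 - (-1/3)^8) / (1 - (-1/3))
S_8 = 17(1 - (1/6561)) / (4/3)
S_8 = 27880/2187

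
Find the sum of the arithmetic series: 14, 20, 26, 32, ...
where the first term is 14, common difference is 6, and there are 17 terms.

Sₙ = n/2 × (first + last)
Last term = a + (n-1)d = 14 + (17-1)×6 = 110
S_17 = 17/2 × (14 + 110)
S_17 = 17/2 × 124 = 1054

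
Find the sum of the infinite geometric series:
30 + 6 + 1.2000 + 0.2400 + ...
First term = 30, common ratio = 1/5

For |r| < 1, S = a / (1 - r)
S = 30 / (1 - (1/5))
S = 30 / (4/5)
S = 75/2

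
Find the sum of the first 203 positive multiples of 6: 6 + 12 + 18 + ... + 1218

Factor out 6: = 6(1 + 2 + ... + 203) = 6 × n(n+1)/2
= 6 × 203×204/2
= 6 × 20706
= 124236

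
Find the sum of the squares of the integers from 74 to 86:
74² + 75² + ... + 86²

Use ∑_{k=1}^{n} k² = n(n+1)(2n+1)/6, then subtract the first 73 terms.
∑_{k=1}^{86} k² = 86×87×173/6 = 215731
∑_{k=1}^{73} k² = 73×74×147/6 = 132349
∑_{k=74}^{86} k² = 215731 - 132349 = 83382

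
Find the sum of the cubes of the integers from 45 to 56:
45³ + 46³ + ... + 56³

Use ∑_{k=1}^{n} k³ = [n(n+1)/2]², then subtract the first 44 terms.
∑_{k=1}^{56} k³ = [56×57/2]² = 1596² = 2547216
∑_{k=1}^{44} k³ = [44×45/2]² = 990² = 980100
∑_{k=45}^{56} k³ = 2547216 - 980100 = 1567116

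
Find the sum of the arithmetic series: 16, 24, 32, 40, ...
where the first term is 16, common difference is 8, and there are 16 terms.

Sₙ = n/2 × (first + last)
Last term = a + (n-1)d = 16 + (16-1)×8 = 136
S_16 = 16/2 × (16 + 136)
S_16 = 16/2 × 152 = 1216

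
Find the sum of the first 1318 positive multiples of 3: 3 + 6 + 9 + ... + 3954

Factor out 3: = 3(1 + 2 + ... + 1318) = 3 × n(n+1)/2
= 3 × 1318×1319/2
= 3 × 869221
= 2607663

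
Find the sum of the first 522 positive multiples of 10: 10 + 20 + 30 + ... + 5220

Factor out 10: = 10(1 + 2 + ... + 522) = 10 × n(n+1)/2
= 10 × 522×523/2
= 10 × 136503
= 1365030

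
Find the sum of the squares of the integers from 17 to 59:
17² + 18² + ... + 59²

Use ∑_{k=1}^{n} k² = n(n+1)(2n+1)/6, then subtract the first 16 terms.
∑_{k=1}^{59} k² = 59×60×119/6 = 70210
∑_{k=1}^{16} k² = 16×17×33/6 = 1496
∑_{k=17}^{59} k² = 70210 - 1496 = 68714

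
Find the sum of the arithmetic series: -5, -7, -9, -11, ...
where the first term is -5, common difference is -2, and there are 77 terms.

Sₙ = n/2 × (first + last)
Last term = a + (n-1)d = -5 + (77-1)×(-2) = -157
S_77 = 77/2 × (-5 + (-157))
S_77 = 77/2 × (-162) = -6237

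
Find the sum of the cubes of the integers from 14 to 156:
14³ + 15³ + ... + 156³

Use ∑_{k=1}^{n} k³ = [n(n+1)/2]², then subtract the first 13 terms.
∑_{k=1}^{156} k³ = [156×157/2]² = 12246² = 149964516
∑_{k=1}^{13} k³ = [13×14/2]² = 91² = 8281
∑_{k=14}^{156} k³ = 149964516 - 8281 = 149956235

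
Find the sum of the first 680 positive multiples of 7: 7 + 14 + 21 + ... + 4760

Factor out 7: = 7(1 + 2 + ... + 680) = 7 × n(n+1)/2
= 7 × 680×681/2
= 7 × 231540
= 1620780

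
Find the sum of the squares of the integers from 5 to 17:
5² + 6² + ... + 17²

Use ∑_{k=1}^{n} k² = n(n+1)(2n+1)/6, then subtract the first 4 terms.
∑_{k=1}^{17} k² = 17×18×35/6 = 1785
∑_{k=1}^{4} k² = 4×5×9/6 = 30
∑_{k=5}^{17} k² = 1785 - 30 = 1755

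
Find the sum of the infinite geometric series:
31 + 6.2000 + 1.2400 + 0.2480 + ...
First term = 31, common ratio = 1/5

For |r| < 1, S = a / (1 - r)
S = 31 / (1 - (1/5))
S = 31 / (4/5)
S = 155/4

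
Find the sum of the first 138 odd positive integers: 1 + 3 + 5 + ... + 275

Sum of first n odd numbers = n²
= 138²
= 19044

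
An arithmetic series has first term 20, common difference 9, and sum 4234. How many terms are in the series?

Using S = n/2 × [2a + (n-1)d]
4234 = n/2 × [2(20) + (n-1)(9)]
4234 = n/2 × [40 + 9n - 9]
8468 = n × [31 + 9n]
9n² + (31)n - 8468 = 0
Discriminant: Δ = (31)² - 4(9)(-8468) = 961 + 304848 = 305809
√Δ = 553
n = [-(31) + √Δ] / (2·9) = (-31 + 553) / 18 = 522 / 18 = 29
(The negative root is discarded since n must be a positive integer.)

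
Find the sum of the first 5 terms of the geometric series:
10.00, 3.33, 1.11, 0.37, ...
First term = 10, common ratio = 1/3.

Sₙ = a(1 - rⁿ) / (1 - r)
S_5 = 10(1 - (1/3)^5) / (1 - (1/3))
S_5 = 10(1 - (1/243)) / (2/3)
S_5 = 1210/81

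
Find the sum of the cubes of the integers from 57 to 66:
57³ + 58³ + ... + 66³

Use ∑_{k=1}^{n} k³ = [n(n+1)/2]², then subtract the first 56 terms.
∑_{k=1}^{66} k³ = [66×67/2]² = 2211² = 4888521
∑_{k=1}^{56} k³ = [56×57/2]² = 1596² = 2547216
∑_{k=57}^{66} k³ = 4888521 - 2547216 = 2341305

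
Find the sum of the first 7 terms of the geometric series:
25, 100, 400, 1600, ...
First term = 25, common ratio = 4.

Sₙ = a(1 - rⁿ) / (1 - r)
S_7 = 25(1 - 4^7) / (1 - 4)
S_7 = 25(1 - 16384) / (-3)
S_7 = 136525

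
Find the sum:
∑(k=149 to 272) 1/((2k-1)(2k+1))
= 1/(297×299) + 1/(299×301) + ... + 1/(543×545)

Partial fractions: 1/((2k-1)(2k+1)) = (1/2)[1/(2k-1) - 1/(2k+1)]
The series telescopes:
= (1/2)[1/297 - 1/545]
= 124/161865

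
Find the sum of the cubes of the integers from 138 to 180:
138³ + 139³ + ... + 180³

Use ∑_{k=1}^{n} k³ = [n(n+1)/2]², then subtract the first 137 terms.
∑_{k=1}^{180} k³ = [180×181/2]² = 16290² = 265364100
∑_{k=1}^{137} k³ = [137×138/2]² = 9453² = 89359209
∑_{k=138}^{180} k³ = 265364100 - 89359209 = 176004891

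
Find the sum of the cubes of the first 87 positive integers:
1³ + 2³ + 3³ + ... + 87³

Formula: ∑k³ = [n(n+1)/2]²
= [87×88/2]²
= 3828²
= 14653584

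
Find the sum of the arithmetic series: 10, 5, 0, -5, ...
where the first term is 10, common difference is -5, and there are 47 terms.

Sₙ = n/2 × (first + last)
Last term = a + (n-1)d = 10 + (47-1)×(-5) = -220
S_47 = 47/2 × (10 + (-220))
S_47 = 47/2 × (-210) = -4935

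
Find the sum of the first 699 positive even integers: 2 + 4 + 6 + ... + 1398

Sum of first n even numbers = n(n+1)
= 699×700
= 489300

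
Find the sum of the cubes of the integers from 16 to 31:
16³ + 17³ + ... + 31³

Use ∑_{k=1}^{n} k³ = [n(n+1)/2]², then subtract the first 15 terms.
∑_{k=1}^{31} k³ = [31×32/2]² = 496² = 246016
∑_{k=1}^{15} k³ = [15×16/2]² = 120² = 14400
∑_{k=16}^{31} k³ = 246016 - 14400 = 231616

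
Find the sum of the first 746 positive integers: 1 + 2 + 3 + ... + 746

Formula: ∑k = n(n+1)/2
= 746×747/2
= 557262/2
= 278631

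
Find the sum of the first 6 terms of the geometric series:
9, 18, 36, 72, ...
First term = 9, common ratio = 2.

Sₙ = a(1 - rⁿ) / (1 - r)
S_6 = 9(1 - 2^6) / (1 - 2)
S_6 = 9(1 - 64) / (-1)
S_6 = 567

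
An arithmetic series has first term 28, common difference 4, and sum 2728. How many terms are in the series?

Using S = n/2 × [2a + (n-1)d]
2728 = n/2 × [2(28) + (n-1)(4)]
2728 = n/2 × [56 + 4n - 4]
5456 = n × [52 + 4n]
4n² + (52)n - 5456 = 0
Discriminant: Δ = (52)² - 4(4)(-5456) = 2704 + 87296 = 90000
√Δ = 300
n = [-(52) + √Δ] / (2·4) = (-52 + 300) / 8 = 248 / 8 = 31
(The negative root is discarded since n must be a positive integer.)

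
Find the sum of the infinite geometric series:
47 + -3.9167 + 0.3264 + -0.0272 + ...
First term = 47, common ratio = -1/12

For |r| < 1, S = a / (1 - r)
S = 47 / (1 - (-1/12))
S = 47 / (13/12)
S = 564/13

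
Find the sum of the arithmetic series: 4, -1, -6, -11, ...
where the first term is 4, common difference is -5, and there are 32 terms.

Sₙ = n/2 × (first + last)
Last term = a + (n-1)d = 4 + (32-1)×(-5) = -151
S_32 = 32/2 × (4 + (-151))
S_32 = 32/2 × (-147) = -2352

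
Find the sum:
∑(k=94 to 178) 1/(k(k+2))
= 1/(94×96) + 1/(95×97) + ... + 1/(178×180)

Partial fractions: 1/(k(k+2)) = (1/2)[1/k - 1/(k+2)]
Telescoping leaves the first two and last two terms:
= (1/2)[1/94 + 1/95 - 1/179 - 1/180]
= 288371/57544920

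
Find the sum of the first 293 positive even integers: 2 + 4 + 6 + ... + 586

Sum of first n even numbers = n(n+1)
= 293×294
= 86142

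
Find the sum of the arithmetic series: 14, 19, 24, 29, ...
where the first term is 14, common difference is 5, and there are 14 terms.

Sₙ = n/2 × (first + last)
Last term = a + (n-1)d = 14 + (14-1)×5 = 79
S_14 = 14/2 × (14 + 79)
S_14 = 14/2 × 93 = 651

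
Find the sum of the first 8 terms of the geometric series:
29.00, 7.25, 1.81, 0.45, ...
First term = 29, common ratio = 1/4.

Sₙ = a(1 - rⁿ) / (1 - r)
S_8 = 29(1 - (1/4)^8) / (1 - (1/4))
S_8 = 29(1 - (1/65536)) / (3/4)
S_8 = 633505/16384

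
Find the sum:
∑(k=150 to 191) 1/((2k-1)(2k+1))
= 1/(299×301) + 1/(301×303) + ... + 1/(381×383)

Partial fractions: 1/((2k-1)(2k+1)) = (1/2)[1/(2k-1) - 1/(2k+1)]
The series telescopes:
= (1/2)[1/299 - 1/383]
= 42/114517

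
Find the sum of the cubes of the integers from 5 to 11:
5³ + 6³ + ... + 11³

Use ∑_{k=1}^{n} k³ = [n(n+1)/2]², then subtract the first 4 terms.
∑_{k=1}^{11} k³ = [11×12/2]² = 66² = 4356
∑_{k=1}^{4} k³ = [4×5/2]² = 10² = 100
∑_{k=5}^{11} k³ = 4356 - 100 = 4256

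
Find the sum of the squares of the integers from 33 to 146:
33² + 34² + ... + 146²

Use ∑_{k=1}^{n} k² = n(n+1)(2n+1)/6, then subtract the first 32 terms.
∑_{k=1}^{146} k² = 146×147×293/6 = 1048061
∑_{k=1}^{32} k² = 32×33×65/6 = 11440
∑_{k=33}^{146} k² = 1048061 - 11440 = 1036621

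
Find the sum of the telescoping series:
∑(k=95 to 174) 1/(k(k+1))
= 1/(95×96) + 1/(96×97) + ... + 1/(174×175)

Partial fractions: 1/(k(k+1)) = 1/k - 1/(k+1)
The series telescopes:
= (1/95 - 1/96) + (1/96 - 1/97) + ... + (1/174 - 1/175)
= 1/95 - 1/175
= 16/3325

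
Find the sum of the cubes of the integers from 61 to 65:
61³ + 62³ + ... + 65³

Use ∑_{k=1}^{n} k³ = [n(n+1)/2]², then subtract the first 60 terms.
∑_{k=1}^{65} k³ = [65×66/2]² = 2145² = 4601025
∑_{k=1}^{60} k³ = [60×61/2]² = 1830² = 3348900
∑_{k=61}^{65} k³ = 4601025 - 3348900 = 1252125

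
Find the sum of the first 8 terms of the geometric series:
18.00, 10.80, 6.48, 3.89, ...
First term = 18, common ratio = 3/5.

Sₙ = a(1 - rⁿ) / (1 - r)
S_8 = 18(1 - (3/5)^8) / (1 - (3/5))
S_8 = 18(1 - (6561/390625)) / (2/5)
S_8 = 3456576/78125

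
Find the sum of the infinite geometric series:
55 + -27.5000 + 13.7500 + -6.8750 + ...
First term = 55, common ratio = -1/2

For |r| < 1, S = a / (1 - r)
S = 55 / (1 - (-1/2))
S = 55 / (3/2)
S = 110/3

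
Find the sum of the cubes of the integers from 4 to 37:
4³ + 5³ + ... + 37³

Use ∑_{k=1}^{n} k³ = [n(n+1)/2]², then subtract the first 3 terms.
∑_{k=1}^{37} k³ = [37×38/2]² = 703² = 494209
∑_{k=1}^{3} k³ = [3×4/2]² = 6² = 36
∑_{k=4}^{37} k³ = 494209 - 36 = 494173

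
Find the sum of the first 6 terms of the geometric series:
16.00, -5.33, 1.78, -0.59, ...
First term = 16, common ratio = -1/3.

Sₙ = a(1 - rⁿ) / (1 - r)
S_6 = 16(1 - (-1/3)^6) / (1 - (-1/3))
S_6 = 16(1 - (1/729)) / (4/3)
S_6 = 2912/243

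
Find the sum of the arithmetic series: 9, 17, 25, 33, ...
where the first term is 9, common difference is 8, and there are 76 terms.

Sₙ = n/2 × (first + last)
Last term = a + (n-1)d = 9 + (76-1)×8 = 609
S_76 = 76/2 × (9 + 609)
S_76 = 76/2 × 618 = 23484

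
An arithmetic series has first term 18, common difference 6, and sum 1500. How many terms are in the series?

Using S = n/2 × [2a + (n-1)d]
1500 = n/2 × [2(18) + (n-1)(6)]
1500 = n/2 × [36 + 6n - 6]
3000 = n × [30 + 6n]
6n² + (30)n - 3000 = 0
Discriminant: Δ = (30)² - 4(6)(-3000) = 900 + 72000 = 72900
√Δ = 270
n = [-(30) + √Δ] / (2·6) = (-30 + 270) / 12 = 240 / 12 = 20
(The negative root is discarded since n must be a positive integer.)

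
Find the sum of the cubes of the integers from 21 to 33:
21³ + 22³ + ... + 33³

Use ∑_{k=1}^{n} k³ = [n(n+1)/2]², then subtract the first 20 terms.
∑_{k=1}^{33} k³ = [33×34/2]² = 561² = 314721
∑_{k=1}^{20} k³ = [20×21/2]² = 210² = 44100
∑_{k=21}^{33} k³ = 314721 - 44100 = 270621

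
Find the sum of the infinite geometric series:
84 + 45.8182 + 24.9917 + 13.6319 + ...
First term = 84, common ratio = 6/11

For |r| < 1, S = a / (1 - r)
S = 84 / (1 - (6/11))
S = 84 / (5/11)
S = 924/5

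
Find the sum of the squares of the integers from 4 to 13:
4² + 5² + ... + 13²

Use ∑_{k=1}^{n} k² = n(n+1)(2n+1)/6, then subtract the first 3 terms.
∑_{k=1}^{13} k² = 13×14×27/6 = 819
∑_{k=1}^{3} k² = 3×4×7/6 = 14
∑_{k=4}^{13} k² = 819 - 14 = 805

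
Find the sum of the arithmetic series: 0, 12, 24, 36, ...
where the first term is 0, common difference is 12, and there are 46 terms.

Sₙ = n/2 × (first + last)
Last term = a + (n-1)d = 0 + (46-1)×12 = 540
S_46 = 46/2 × (0 + 540)
S_46 = 46/2 × 540 = 12420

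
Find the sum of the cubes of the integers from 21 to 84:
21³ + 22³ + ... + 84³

Use ∑_{k=1}^{n} k³ = [n(n+1)/2]², then subtract the first 20 terms.
∑_{k=1}^{84} k³ = [84×85/2]² = 3570² = 12744900
∑_{k=1}^{20} k³ = [20×21/2]² = 210² = 44100
∑_{k=21}^{84} k³ = 12744900 - 44100 = 12700800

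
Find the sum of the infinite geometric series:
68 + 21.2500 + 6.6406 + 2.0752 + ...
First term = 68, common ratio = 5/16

For |r| < 1, S = a / (1 - r)
S = 68 / (1 - (5/16))
S = 68 / (11/16)
S = 1088/11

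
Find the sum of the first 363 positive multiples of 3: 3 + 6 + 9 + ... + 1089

Factor out 3: = 3(1 + 2 + ... + 363) = 3 × n(n+1)/2
= 3 × 363×364/2
= 3 × 66066
= 198198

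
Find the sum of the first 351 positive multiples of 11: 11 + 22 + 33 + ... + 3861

Factor out 11: = 11(1 + 2 + ... + 351) = 11 × n(n+1)/2
= 11 × 351×352/2
= 11 × 61776
= 679536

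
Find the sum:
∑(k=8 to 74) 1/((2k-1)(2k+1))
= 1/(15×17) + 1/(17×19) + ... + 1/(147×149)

Partial fractions: 1/((2k-1)(2k+1)) = (1/2)[1/(2k-1) - 1/(2k+1)]
The series telescopes:
= (1/2)[1/15 - 1/149]
= 67/2235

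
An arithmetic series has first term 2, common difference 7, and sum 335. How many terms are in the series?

Using S = n/2 × [2a + (n-1)d]
335 = n/2 × [2(2) + (n-1)(7)]
335 = n/2 × [4 + 7n - 7]
670 = n × [-3 + 7n]
7n² + (-3)n - 670 = 0
Discriminant: Δ = (-3)² - 4(7)(-670) = 9 + 18760 = 18769
√Δ = 137
n = [-(-3) + √Δ] / (2·7) = (3 + 137) / 14 = 140 / 14 = 10
(The negative root is discarded since n must be a positive integer.)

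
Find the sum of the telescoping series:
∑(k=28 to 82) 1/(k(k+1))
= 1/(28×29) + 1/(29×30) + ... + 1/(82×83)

Partial fractions: 1/(k(k+1)) = 1/k - 1/(k+1)
The series telescopes:
= (1/28 - 1/29) + (1/29 - 1/30) + ... + (1/82 - 1/83)
= 1/28 - 1/83
= 55/2324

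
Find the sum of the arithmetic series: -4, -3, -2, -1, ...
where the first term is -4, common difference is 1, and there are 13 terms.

Sₙ = n/2 × (first + last)
Last term = a + (n-1)d = -4 + (13-1)×1 = 8
S_13 = 13/2 × (-4 + 8)
S_13 = 13/2 × 4 = 26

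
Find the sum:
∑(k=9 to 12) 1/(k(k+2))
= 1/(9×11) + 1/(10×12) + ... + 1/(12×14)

Partial fractions: 1/(k(k+2)) = (1/2)[1/k - 1/(k+2)]
Telescoping leaves the first two and last two terms:
= (1/2)[1/9 + 1/10 - 1/13 - 1/14]
= 257/8190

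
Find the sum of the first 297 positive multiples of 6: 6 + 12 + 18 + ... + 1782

Factor out 6: = 6(1 + 2 + ... + 297) = 6 × n(n+1)/2
= 6 × 297×298/2
= 6 × 44253
= 265518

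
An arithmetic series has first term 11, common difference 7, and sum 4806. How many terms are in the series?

Using S = n/2 × [2a + (n-1)d]
4806 = n/2 × [2(11) + (n-1)(7)]
4806 = n/2 × [22 + 7n - 7]
9612 = n × [15 + 7n]
7n² + (15)n - 9612 = 0
Discriminant: Δ = (15)² - 4(7)(-9612) = 225 + 269136 = 269361
√Δ = 519
n = [-(15) + √Δ] / (2·7) = (-15 + 519) / 14 = 504 / 14 = 36
(The negative root is discarded since n must be a positive integer.)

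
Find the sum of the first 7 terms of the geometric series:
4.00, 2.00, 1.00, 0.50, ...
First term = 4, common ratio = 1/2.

Sₙ = a(1 - rⁿ) / (1 - r)
S_7 = 4(1 - (1/2)^7) / (1 - (1/2))
S_7 = 4(1 - (1/128)) / (1/2)
S_7 = 127/16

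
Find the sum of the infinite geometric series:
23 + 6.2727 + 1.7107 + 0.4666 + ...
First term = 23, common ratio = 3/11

For |r| < 1, S = a / (1 - r)
S = 23 / (1 - (3/11))
S = 23 / (8/11)
S = 253/8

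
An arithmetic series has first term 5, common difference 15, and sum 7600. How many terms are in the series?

Using S = n/2 × [2a + (n-1)d]
7600 = n/2 × [2(5) + (n-1)(15)]
7600 = n/2 × [10 + 15n - 15]
15200 = n × [-5 + 15n]
15n² + (-5)n - 15200 = 0
Discriminant: Δ = (-5)² - 4(15)(-15200) = 25 + 912000 = 912025
√Δ = 955
n = [-(-5) + √Δ] / (2·15) = (5 + 955) / 30 = 960 / 30 = 32
(The negative root is discarded since n must be a positive integer.)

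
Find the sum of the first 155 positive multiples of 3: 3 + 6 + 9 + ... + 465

Factor out 3: = 3(1 + 2 + ... + 155) = 3 × n(n+1)/2
= 3 × 155×156/2
= 3 × 12090
= 36270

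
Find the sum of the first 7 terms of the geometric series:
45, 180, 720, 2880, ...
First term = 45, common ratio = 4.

Sₙ = a(1 - rⁿ) / (1 - r)
S_7 = 45(1 - 4^7) / (1 - 4)
S_7 = 45(1 - 16384) / (-3)
S_7 = 245745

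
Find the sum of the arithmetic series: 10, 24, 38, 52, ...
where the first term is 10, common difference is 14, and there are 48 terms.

Sₙ = n/2 × (first + last)
Last term = a + (n-1)d = 10 + (48-1)×14 = 668
S_48 = 48/2 × (10 + 668)
S_48 = 48/2 × 678 = 16272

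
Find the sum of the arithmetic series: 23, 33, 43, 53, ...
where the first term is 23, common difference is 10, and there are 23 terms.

Sₙ = n/2 × (first + last)
Last term = a + (n-1)d = 23 + (23-1)×10 = 243
S_23 = 23/2 × (23 + 243)
S_23 = 23/2 × 266 = 3059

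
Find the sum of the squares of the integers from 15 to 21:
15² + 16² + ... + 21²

Use ∑_{k=1}^{n} k² = n(n+1)(2n+1)/6, then subtract the first 14 terms.
∑_{k=1}^{21} k² = 21×22×43/6 = 3311
∑_{k=1}^{14} k² = 14×15×29/6 = 1015
∑_{k=15}^{21} k² = 3311 - 1015 = 2296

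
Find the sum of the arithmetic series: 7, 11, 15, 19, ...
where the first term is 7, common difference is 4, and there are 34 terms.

Sₙ = n/2 × (first + last)
Last term = a + (n-1)d = 7 + (34-1)×4 = 139
S_34 = 34/2 × (7 + 139)
S_34 = 34/2 × 146 = 2482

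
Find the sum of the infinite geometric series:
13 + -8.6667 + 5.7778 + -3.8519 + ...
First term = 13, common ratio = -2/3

For |r| < 1, S = a / (1 - r)
S = 13 / (1 - (-2/3))
S = 13 / (5/3)
S = 39/5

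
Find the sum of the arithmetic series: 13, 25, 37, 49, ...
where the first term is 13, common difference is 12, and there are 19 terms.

Sₙ = n/2 × (first + last)
Last term = a + (n-1)d = 13 + (19-1)×12 = 229
S_19 = 19/2 × (13 + 229)
S_19 = 19/2 × 242 = 2299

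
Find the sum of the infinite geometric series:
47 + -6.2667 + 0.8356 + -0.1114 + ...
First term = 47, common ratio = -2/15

For |r| < 1, S = a / (1 - r)
S = 47 / (1 - (-2/15))
S = 47 / (17/15)
S = 705/17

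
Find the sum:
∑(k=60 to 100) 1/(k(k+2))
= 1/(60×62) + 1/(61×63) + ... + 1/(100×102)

Partial fractions: 1/(k(k+2)) = (1/2)[1/k - 1/(k+2)]
Telescoping leaves the first two and last two terms:
= (1/2)[1/60 + 1/61 - 1/101 - 1/102]
= 83927/12568440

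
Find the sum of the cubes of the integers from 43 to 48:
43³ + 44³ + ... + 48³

Use ∑_{k=1}^{n} k³ = [n(n+1)/2]², then subtract the first 42 terms.
∑_{k=1}^{48} k³ = [48×49/2]² = 1176² = 1382976
∑_{k=1}^{42} k³ = [42×43/2]² = 903² = 815409
∑_{k=43}^{48} k³ = 1382976 - 815409 = 567567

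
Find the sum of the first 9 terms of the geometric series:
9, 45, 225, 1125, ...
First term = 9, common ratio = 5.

Sₙ = a(1 - rⁿ) / (1 - r)
S_9 = 9(1 - 5^9) / (1 - 5)
S_9 = 9(1 - 1953125) / (-4)
S_9 = 4394529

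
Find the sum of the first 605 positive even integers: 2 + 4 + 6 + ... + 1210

Sum of first n even numbers = n(n+1)
= 605×606
= 366630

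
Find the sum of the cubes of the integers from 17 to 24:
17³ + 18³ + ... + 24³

Use ∑_{k=1}^{n} k³ = [n(n+1)/2]², then subtract the first 16 terms.
∑_{k=1}^{24} k³ = [24×25/2]² = 300² = 90000
∑_{k=1}^{16} k³ = [16×17/2]² = 136² = 18496
∑_{k=17}^{24} k³ = 90000 - 18496 = 71504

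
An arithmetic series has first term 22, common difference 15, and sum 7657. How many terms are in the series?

Using S = n/2 × [2a + (n-1)d]
7657 = n/2 × [2(22) + (n-1)(15)]
7657 = n/2 × [44 + 15n - 15]
15314 = n × [29 + 15n]
15n² + (29)n - 15314 = 0
Discriminant: Δ = (29)² - 4(15)(-15314) = 841 + 918840 = 919681
√Δ = 959
n = [-(29) + √Δ] / (2·15) = (-29 + 959) / 30 = 930 / 30 = 31
(The negative root is discarded since n must be a positive integer.)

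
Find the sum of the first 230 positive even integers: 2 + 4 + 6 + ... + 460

Sum of first n even numbers = n(n+1)
= 230×231
= 53130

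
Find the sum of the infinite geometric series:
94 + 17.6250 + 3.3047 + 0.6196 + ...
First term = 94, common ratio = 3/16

For |r| < 1, S = a / (1 - r)
S = 94 / (1 - (3/16))
S = 94 / (13/16)
S = 1504/13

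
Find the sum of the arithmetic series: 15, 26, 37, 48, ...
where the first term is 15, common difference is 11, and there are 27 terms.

Sₙ = n/2 × (first + last)
Last term = a + (n-1)d = 15 + (27-1)×11 = 301
S_27 = 27/2 × (15 + 301)
S_27 = 27/2 × 316 = 4266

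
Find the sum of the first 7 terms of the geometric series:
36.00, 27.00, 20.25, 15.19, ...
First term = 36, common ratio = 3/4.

Sₙ = a(1 - rⁿ) / (1 - r)
S_7 = 36(1 - (3/4)^7) / (1 - (3/4))
S_7 = 36(1 - (2187/16384)) / (1/4)
S_7 = 127773/1024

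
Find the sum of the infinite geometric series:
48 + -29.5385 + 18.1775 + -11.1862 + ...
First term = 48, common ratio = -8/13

For |r| < 1, S = a / (1 - r)
S = 48 / (1 - (-8/13))
S = 48 / (21/13)
S = 208/7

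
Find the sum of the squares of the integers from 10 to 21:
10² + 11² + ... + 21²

Use ∑_{k=1}^{n} k² = n(n+1)(2n+1)/6, then subtract the first 9 terms.
∑_{k=1}^{21} k² = 21×22×43/6 = 3311
∑_{k=1}^{9} k² = 9×10×19/6 = 285
∑_{k=10}^{21} k² = 3311 - 285 = 3026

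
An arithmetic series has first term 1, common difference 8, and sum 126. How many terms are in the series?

Using S = n/2 × [2a + (n-1)d]
126 = n/2 × [2(1) + (n-1)(8)]
126 = n/2 × [2 + 8n - 8]
252 = n × [-6 + 8n]
8n² + (-6)n - 252 = 0
Discriminant: Δ = (-6)² - 4(8)(-252) = 36 + 8064 = 8100
√Δ = 90
n = [-(-6) + √Δ] / (2·8) = (6 + 90) / 16 = 96 / 16 = 6
(The negative root is discarded since n must be a positive integer.)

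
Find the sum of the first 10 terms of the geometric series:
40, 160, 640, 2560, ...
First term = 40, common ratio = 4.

Sₙ = a(1 - rⁿ) / (1 - r)
S_10 = 40(1 - 4^10) / (1 - 4)
S_10 = 40(1 - 1048576) / (-3)
S_10 = 13981000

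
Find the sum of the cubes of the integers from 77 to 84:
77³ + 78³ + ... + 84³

Use ∑_{k=1}^{n} k³ = [n(n+1)/2]², then subtract the first 76 terms.
∑_{k=1}^{84} k³ = [84×85/2]² = 3570² = 12744900
∑_{k=1}^{76} k³ = [76×77/2]² = 2926² = 8561476
∑_{k=77}^{84} k³ = 12744900 - 8561476 = 4183424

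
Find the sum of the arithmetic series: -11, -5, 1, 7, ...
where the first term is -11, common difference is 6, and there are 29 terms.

Sₙ = n/2 × (first + last)
Last term = a + (n-1)d = -11 + (29-1)×6 = 157
S_29 = 29/2 × (-11 + 157)
S_29 = 29/2 × 146 = 2117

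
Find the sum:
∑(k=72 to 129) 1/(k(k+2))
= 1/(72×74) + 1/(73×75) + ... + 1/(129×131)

Partial fractions: 1/(k(k+2)) = (1/2)[1/k - 1/(k+2)]
Telescoping leaves the first two and last two terms:
= (1/2)[1/72 + 1/73 - 1/130 - 1/131]
= 548767/89509680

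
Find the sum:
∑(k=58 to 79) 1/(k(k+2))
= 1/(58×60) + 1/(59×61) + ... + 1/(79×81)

Partial fractions: 1/(k(k+2)) = (1/2)[1/k - 1/(k+2)]
Telescoping leaves the first two and last two terms:
= (1/2)[1/58 + 1/59 - 1/80 - 1/81]
= 103609/22174560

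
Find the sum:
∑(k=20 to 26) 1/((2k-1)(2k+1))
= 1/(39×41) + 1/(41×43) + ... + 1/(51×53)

Partial fractions: 1/((2k-1)(2k+1)) = (1/2)[1/(2k-1) - 1/(2k+1)]
The series telescopes:
= (1/2)[1/39 - 1/53]
= 7/2067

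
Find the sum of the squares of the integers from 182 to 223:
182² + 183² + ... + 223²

Use ∑_{k=1}^{n} k² = n(n+1)(2n+1)/6, then subtract the first 181 terms.
∑_{k=1}^{223} k² = 223×224×447/6 = 3721424
∑_{k=1}^{181} k² = 181×182×363/6 = 1992991
∑_{k=182}^{223} k² = 3721424 - 1992991 = 1728433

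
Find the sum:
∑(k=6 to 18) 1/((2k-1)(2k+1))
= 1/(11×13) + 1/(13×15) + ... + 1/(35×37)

Partial fractions: 1/((2k-1)(2k+1)) = (1/2)[1/(2k-1) - 1/(2k+1)]
The series telescopes:
= (1/2)[1/11 - 1/37]
= 13/407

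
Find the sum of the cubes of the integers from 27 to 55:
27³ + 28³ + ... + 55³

Use ∑_{k=1}^{n} k³ = [n(n+1)/2]², then subtract the first 26 terms.
∑_{k=1}^{55} k³ = [55×56/2]² = 1540² = 2371600
∑_{k=1}^{26} k³ = [26×27/2]² = 351² = 123201
∑_{k=27}^{55} k³ = 2371600 - 123201 = 2248399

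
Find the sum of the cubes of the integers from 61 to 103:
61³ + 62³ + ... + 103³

Use ∑_{k=1}^{n} k³ = [n(n+1)/2]², then subtract the first 60 terms.
∑_{k=1}^{103} k³ = [103×104/2]² = 5356² = 28686736
∑_{k=1}^{60} k³ = [60×61/2]² = 1830² = 3348900
∑_{k=61}^{103} k³ = 28686736 - 3348900 = 25337836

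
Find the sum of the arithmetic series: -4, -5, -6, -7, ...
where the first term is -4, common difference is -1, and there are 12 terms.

Sₙ = n/2 × (first + last)
Last term = a + (n-1)d = -4 + (12-1)×(-1) = -15
S_12 = 12/2 × (-4 + (-15))
S_12 = 12/2 × (-19) = -114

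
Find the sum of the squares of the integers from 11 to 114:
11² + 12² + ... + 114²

Use ∑_{k=1}^{n} k² = n(n+1)(2n+1)/6, then subtract the first 10 terms.
∑_{k=1}^{114} k² = 114×115×229/6 = 500365
∑_{k=1}^{10} k² = 10×11×21/6 = 385
∑_{k=11}^{114} k² = 500365 - 385 = 499980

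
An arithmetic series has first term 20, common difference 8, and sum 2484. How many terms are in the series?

Using S = n/2 × [2a + (n-1)d]
2484 = n/2 × [2(20) + (n-1)(8)]
2484 = n/2 × [40 + 8n - 8]
4968 = n × [32 + 8n]
8n² + (32)n - 4968 = 0
Discriminant: Δ = (32)² - 4(8)(-4968) = 1024 + 158976 = 160000
√Δ = 400
n = [-(32) + √Δ] / (2·8) = (-32 + 400) / 16 = 368 / 16 = 23
(The negative root is discarded since n must be a positive integer.)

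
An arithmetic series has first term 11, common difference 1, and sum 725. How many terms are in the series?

Using S = n/2 × [2a + (n-1)d]
725 = n/2 × [2(11) + (n-1)(1)]
725 = n/2 × [22 + 1n - 1]
1450 = n × [21 + 1n]
1n² + (21)n - 1450 = 0
Discriminant: Δ = (21)² - 4(1)(-1450) = 441 + 5800 = 6241
√Δ = 79
n = [-(21) + √Δ] / (2·1) = (-21 + 79) / 2 = 58 / 2 = 29
(The negative root is discarded since n must be a positive integer.)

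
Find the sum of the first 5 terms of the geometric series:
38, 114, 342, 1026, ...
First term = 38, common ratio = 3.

Sₙ = a(1 - rⁿ) / (1 - r)
S_5 = 38(1 - 3^5) / (1 - 3)
S_5 = 38(1 - 243) / (-2)
S_5 = 4598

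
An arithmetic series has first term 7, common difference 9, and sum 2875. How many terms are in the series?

Using S = n/2 × [2a + (n-1)d]
2875 = n/2 × [2(7) + (n-1)(9)]
2875 = n/2 × [14 + 9n - 9]
5750 = n × [5 + 9n]
9n² + (5)n - 5750 = 0
Discriminant: Δ = (5)² - 4(9)(-5750) = 25 + 207000 = 207025
√Δ = 455
n = [-(5) + √Δ] / (2·9) = (-5 + 455) / 18 = 450 / 18 = 25
(The negative root is discarded since n must be a positive integer.)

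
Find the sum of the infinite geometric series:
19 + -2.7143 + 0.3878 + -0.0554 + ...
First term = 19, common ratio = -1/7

For |r| < 1, S = a / (1 - r)
S = 19 / (1 - (-1/7))
S = 19 / (8/7)
S = 133/8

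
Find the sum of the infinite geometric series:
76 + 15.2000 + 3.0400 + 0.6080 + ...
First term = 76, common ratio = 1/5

For |r| < 1, S = a / (1 - r)
S = 76 / (1 - (1/5))
S = 76 / (4/5)
S = 95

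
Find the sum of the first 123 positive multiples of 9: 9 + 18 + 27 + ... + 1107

Factor out 9: = 9(1 + 2 + ... + 123) = 9 × n(n+1)/2
= 9 × 123×124/2
= 9 × 7626
= 68634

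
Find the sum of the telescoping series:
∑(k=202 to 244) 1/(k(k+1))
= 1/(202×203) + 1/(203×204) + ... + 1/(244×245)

Partial fractions: 1/(k(k+1)) = 1/k - 1/(k+1)
The series telescopes:
= (1/202 - 1/203) + (1/203 - 1/204) + ... + (1/244 - 1/245)
= 1/202 - 1/245
= 43/49490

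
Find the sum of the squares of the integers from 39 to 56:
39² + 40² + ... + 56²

Use ∑_{k=1}^{n} k² = n(n+1)(2n+1)/6, then subtract the first 38 terms.
∑_{k=1}^{56} k² = 56×57×113/6 = 60116
∑_{k=1}^{38} k² = 38×39×77/6 = 19019
∑_{k=39}^{56} k² = 60116 - 19019 = 41097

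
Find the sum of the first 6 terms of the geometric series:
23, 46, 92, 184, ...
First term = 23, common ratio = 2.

Sₙ = a(1 - rⁿ) / (1 - r)
S_6 = 23(1 - 2^6) / (1 - 2)
S_6 = 23(1 - 64) / (-1)
S_6 = 1449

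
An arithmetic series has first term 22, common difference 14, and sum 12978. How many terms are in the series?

Using S = n/2 × [2a + (n-1)d]
12978 = n/2 × [2(22) + (n-1)(14)]
12978 = n/2 × [44 + 14n - 14]
25956 = n × [30 + 14n]
14n² + (30)n - 25956 = 0
Discriminant: Δ = (30)² - 4(14)(-25956) = 900 + 1453536 = 1454436
√Δ = 1206
n = [-(30) + √Δ] / (2·14) = (-30 + 1206) / 28 = 1176 / 28 = 42
(The negative root is discarded since n must be a positive integer.)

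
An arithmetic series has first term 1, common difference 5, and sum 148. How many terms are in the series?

Using S = n/2 × [2a + (n-1)d]
148 = n/2 × [2(1) + (n-1)(5)]
148 = n/2 × [2 + 5n - 5]
296 = n × [-3 + 5n]
5n² + (-3)n - 296 = 0
Discriminant: Δ = (-3)² - 4(5)(-296) = 9 + 5920 = 5929
√Δ = 77
n = [-(-3) + √Δ] / (2·5) = (3 + 77) / 10 = 80 / 10 = 8
(The negative root is discarded since n must be a positive integer.)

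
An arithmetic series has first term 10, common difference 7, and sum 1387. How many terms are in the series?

Using S = n/2 × [2a + (n-1)d]
1387 = n/2 × [2(10) + (n-1)(7)]
1387 = n/2 × [20 + 7n - 7]
2774 = n × [13 + 7n]
7n² + (13)n - 2774 = 0
Discriminant: Δ = (13)² - 4(7)(-2774) = 169 + 77672 = 77841
√Δ = 279
n = [-(13) + √Δ] / (2·7) = (-13 + 279) / 14 = 266 / 14 = 19
(The negative root is discarded since n must be a positive integer.)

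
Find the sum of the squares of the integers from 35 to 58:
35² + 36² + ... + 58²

Use ∑_{k=1}^{n} k² = n(n+1)(2n+1)/6, then subtract the first 34 terms.
∑_{k=1}^{58} k² = 58×59×117/6 = 66729
∑_{k=1}^{34} k² = 34×35×69/6 = 13685
∑_{k=35}^{58} k² = 66729 - 13685 = 53044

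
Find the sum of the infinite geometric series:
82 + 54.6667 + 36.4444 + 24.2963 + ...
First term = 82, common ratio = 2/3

For |r| < 1, S = a / (1 - r)
S = 82 / (1 - (2/3))
S = 82 / (1/3)
S = 246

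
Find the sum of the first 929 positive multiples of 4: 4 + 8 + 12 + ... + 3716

Factor out 4: = 4(1 + 2 + ... + 929) = 4 × n(n+1)/2
= 4 × 929×930/2
= 4 × 431985
= 1727940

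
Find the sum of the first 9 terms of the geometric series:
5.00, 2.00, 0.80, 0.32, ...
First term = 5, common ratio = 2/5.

Sₙ = a(1 - rⁿ) / (1 - r)
S_9 = 5(1 - (2/5)^9) / (1 - (2/5))
S_9 = 5(1 - (512/1953125)) / (3/5)
S_9 = 650871/78125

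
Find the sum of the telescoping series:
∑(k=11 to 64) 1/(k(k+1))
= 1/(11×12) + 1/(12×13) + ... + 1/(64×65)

Partial fractions: 1/(k(k+1)) = 1/k - 1/(k+1)
The series telescopes:
= (1/11 - 1/12) + (1/12 - 1/13) + ... + (1/64 - 1/65)
= 1/11 - 1/65
= 54/715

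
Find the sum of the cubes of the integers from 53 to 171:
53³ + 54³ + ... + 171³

Use ∑_{k=1}^{n} k³ = [n(n+1)/2]², then subtract the first 52 terms.
∑_{k=1}^{171} k³ = [171×172/2]² = 14706² = 216266436
∑_{k=1}^{52} k³ = [52×53/2]² = 1378² = 1898884
∑_{k=53}^{171} k³ = 216266436 - 1898884 = 214367552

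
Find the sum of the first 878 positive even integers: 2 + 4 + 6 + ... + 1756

Sum of first n even numbers = n(n+1)
= 878×879
= 771762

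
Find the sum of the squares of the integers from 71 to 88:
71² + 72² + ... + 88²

Use ∑_{k=1}^{n} k² = n(n+1)(2n+1)/6, then subtract the first 70 terms.
∑_{k=1}^{88} k² = 88×89×177/6 = 231044
∑_{k=1}^{70} k² = 70×71×141/6 = 116795
∑_{k=71}^{88} k² = 231044 - 116795 = 114249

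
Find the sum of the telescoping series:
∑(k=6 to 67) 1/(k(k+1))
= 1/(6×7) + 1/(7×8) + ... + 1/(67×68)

Partial fractions: 1/(k(k+1)) = 1/k - 1/(k+1)
The series telescopes:
= (1/6 - 1/7) + (1/7 - 1/8) + ... + (1/67 - 1/68)
= 1/6 - 1/68
= 31/204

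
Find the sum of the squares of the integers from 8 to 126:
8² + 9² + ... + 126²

Use ∑_{k=1}^{n} k² = n(n+1)(2n+1)/6, then subtract the first 7 terms.
∑_{k=1}^{126} k² = 126×127×253/6 = 674751
∑_{k=1}^{7} k² = 7×8×15/6 = 140
∑_{k=8}^{126} k² = 674751 - 140 = 674611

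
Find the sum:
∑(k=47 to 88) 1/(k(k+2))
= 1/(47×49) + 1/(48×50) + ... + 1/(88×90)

Partial fractions: 1/(k(k+2)) = (1/2)[1/k - 1/(k+2)]
Telescoping leaves the first two and last two terms:
= (1/2)[1/47 + 1/48 - 1/89 - 1/90]
= 59521/6023520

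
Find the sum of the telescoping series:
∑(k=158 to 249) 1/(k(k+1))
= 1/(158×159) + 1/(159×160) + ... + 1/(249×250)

Partial fractions: 1/(k(k+1)) = 1/k - 1/(k+1)
The series telescopes:
= (1/158 - 1/159) + (1/159 - 1/160) + ... + (1/249 - 1/250)
= 1/158 - 1/250
= 23/9875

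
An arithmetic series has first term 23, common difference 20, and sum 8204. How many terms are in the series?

Using S = n/2 × [2a + (n-1)d]
8204 = n/2 × [2(23) + (n-1)(20)]
8204 = n/2 × [46 + 20n - 20]
16408 = n × [26 + 20n]
20n² + (26)n - 16408 = 0
Discriminant: Δ = (26)² - 4(20)(-16408) = 676 + 1312640 = 1313316
√Δ = 1146
n = [-(26) + √Δ] / (2·20) = (-26 + 1146) / 40 = 1120 / 40 = 28
(The negative root is discarded since n must be a positive integer.)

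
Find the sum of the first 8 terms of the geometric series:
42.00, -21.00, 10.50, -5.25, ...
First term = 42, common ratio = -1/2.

Sₙ = a(1 - rⁿ) / (1 - r)
S_8 = 42(1 - (-1/2)^8) / (1 - (-1/2))
S_8 = 42(1 - (1/256)) / (3/2)
S_8 = 1785/64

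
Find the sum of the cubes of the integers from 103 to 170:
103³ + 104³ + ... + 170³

Use ∑_{k=1}^{n} k³ = [n(n+1)/2]², then subtract the first 102 terms.
∑_{k=1}^{170} k³ = [170×171/2]² = 14535² = 211266225
∑_{k=1}^{102} k³ = [102×103/2]² = 5253² = 27594009
∑_{k=103}^{170} k³ = 211266225 - 27594009 = 183672216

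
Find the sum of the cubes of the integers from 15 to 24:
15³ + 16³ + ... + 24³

Use ∑_{k=1}^{n} k³ = [n(n+1)/2]², then subtract the first 14 terms.
∑_{k=1}^{24} k³ = [24×25/2]² = 300² = 90000
∑_{k=1}^{14} k³ = [14×15/2]² = 105² = 11025
∑_{k=15}^{24} k³ = 90000 - 11025 = 78975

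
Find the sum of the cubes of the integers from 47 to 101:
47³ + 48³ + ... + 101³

Use ∑_{k=1}^{n} k³ = [n(n+1)/2]², then subtract the first 46 terms.
∑_{k=1}^{101} k³ = [101×102/2]² = 5151² = 26532801
∑_{k=1}^{46} k³ = [46×47/2]² = 1081² = 1168561
∑_{k=47}^{101} k³ = 26532801 - 1168561 = 25364240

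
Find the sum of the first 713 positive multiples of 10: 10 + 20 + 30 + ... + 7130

Factor out 10: = 10(1 + 2 + ... + 713) = 10 × n(n+1)/2
= 10 × 713×714/2
= 10 × 254541
= 2545410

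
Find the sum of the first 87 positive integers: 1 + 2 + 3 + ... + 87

Formula: ∑k = n(n+1)/2
= 87×88/2
= 7656/2
= 3828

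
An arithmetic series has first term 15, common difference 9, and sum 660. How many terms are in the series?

Using S = n/2 × [2a + (n-1)d]
660 = n/2 × [2(15) + (n-1)(9)]
660 = n/2 × [30 + 9n - 9]
1320 = n × [21 + 9n]
9n² + (21)n - 1320 = 0
Discriminant: Δ = (21)² - 4(9)(-1320) = 441 + 47520 = 47961
√Δ = 219
n = [-(21) + √Δ] / (2·9) = (-21 + 219) / 18 = 198 / 18 = 11
(The negative root is discarded since n must be a positive integer.)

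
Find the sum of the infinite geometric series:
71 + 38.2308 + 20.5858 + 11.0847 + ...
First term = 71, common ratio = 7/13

For |r| < 1, S = a / (1 - r)
S = 71 / (1 - (7/13))
S = 71 / (6/13)
S = 923/6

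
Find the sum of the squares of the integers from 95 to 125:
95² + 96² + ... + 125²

Use ∑_{k=1}^{n} k² = n(n+1)(2n+1)/6, then subtract the first 94 terms.
∑_{k=1}^{125} k² = 125×126×251/6 = 658875
∑_{k=1}^{94} k² = 94×95×189/6 = 281295
∑_{k=95}^{125} k² = 658875 - 281295 = 377580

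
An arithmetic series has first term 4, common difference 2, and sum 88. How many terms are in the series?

Using S = n/2 × [2a + (n-1)d]
88 = n/2 × [2(4) + (n-1)(2)]
88 = n/2 × [8 + 2n - 2]
176 = n × [6 + 2n]
2n² + (6)n - 176 = 0
Discriminant: Δ = (6)² - 4(2)(-176) = 36 + 1408 = 1444
√Δ = 38
n = [-(6) + √Δ] / (2·2) = (-6 + 38) / 4 = 32 / 4 = 8
(The negative root is discarded since n must be a positive integer.)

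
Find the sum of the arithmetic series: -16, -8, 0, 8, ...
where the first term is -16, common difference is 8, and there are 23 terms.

Sₙ = n/2 × (first + last)
Last term = a + (n-1)d = -16 + (23-1)×8 = 160
S_23 = 23/2 × (-16 + 160)
S_23 = 23/2 × 144 = 1656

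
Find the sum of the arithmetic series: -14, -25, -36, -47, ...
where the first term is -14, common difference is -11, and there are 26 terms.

Sₙ = n/2 × (first + last)
Last term = a + (n-1)d = -14 + (26-1)×(-11) = -289
S_26 = 26/2 × (-14 + (-289))
S_26 = 26/2 × (-303) = -3939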